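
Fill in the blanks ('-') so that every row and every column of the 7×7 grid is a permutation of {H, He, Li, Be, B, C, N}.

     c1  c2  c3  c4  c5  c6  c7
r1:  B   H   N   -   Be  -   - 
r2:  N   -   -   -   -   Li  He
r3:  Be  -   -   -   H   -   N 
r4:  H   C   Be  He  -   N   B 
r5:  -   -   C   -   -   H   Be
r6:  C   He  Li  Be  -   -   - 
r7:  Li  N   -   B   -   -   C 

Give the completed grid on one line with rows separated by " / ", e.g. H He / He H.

(r1,c7) = Li
(r4,c5) = Li
(r5,c1) = He
(r6,c6) = B
(r6,c7) = H
(r7,c5) = He
(r7,c6) = Be
(r1,c4) = C
(r1,c6) = He
(r2,c4) = H
(r3,c4) = Li
(r3,c6) = C
(r5,c4) = N
(r5,c5) = B
(r6,c5) = N
(r7,c3) = H
(r2,c3) = B
(r2,c5) = C
(r3,c2) = B
(r3,c3) = He
(r5,c2) = Li
(r2,c2) = Be

B H N C Be He Li / N Be B H C Li He / Be B He Li H C N / H C Be He Li N B / He Li C N B H Be / C He Li Be N B H / Li N H B He Be C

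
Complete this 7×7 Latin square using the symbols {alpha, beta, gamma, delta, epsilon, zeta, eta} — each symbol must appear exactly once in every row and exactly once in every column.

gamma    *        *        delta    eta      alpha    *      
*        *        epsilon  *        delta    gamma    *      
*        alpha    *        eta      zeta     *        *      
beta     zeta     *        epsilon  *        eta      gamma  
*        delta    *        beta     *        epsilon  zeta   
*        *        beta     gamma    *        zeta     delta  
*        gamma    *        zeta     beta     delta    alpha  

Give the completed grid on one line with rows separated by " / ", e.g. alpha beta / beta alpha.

gamma epsilon zeta delta eta alpha beta / zeta beta epsilon alpha delta gamma eta / delta alpha gamma eta zeta beta epsilon / beta zeta delta epsilon alpha eta gamma / eta delta alpha beta gamma epsilon zeta / alpha eta beta gamma epsilon zeta delta / epsilon gamma eta zeta beta delta alpha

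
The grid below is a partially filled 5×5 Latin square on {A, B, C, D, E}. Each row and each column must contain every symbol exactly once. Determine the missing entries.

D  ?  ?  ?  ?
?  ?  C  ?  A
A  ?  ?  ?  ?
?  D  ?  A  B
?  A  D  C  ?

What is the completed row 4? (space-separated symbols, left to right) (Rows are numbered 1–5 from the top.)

C D E A B

(r4,c3) = E
(r5,c5) = E
(r1,c5) = C
(r3,c3) = B
(r3,c5) = D
(r4,c1) = C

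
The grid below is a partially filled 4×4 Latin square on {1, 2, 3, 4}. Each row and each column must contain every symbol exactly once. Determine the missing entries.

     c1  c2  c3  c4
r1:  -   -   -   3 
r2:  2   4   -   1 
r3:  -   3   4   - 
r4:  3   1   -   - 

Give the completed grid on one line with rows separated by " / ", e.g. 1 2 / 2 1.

4 2 1 3 / 2 4 3 1 / 1 3 4 2 / 3 1 2 4

At row 1, column 2: row 1 has {3}; column 2 has {1,3,4}; that leaves 2.
At row 1, column 3: row 1 has {2,3}; column 3 has {4}; that leaves 1.
At row 2, column 3: row 2 has {1,2,4}; column 3 has {1,4}; that leaves 3.
At row 3, column 1: row 3 has {3,4}; column 1 has {2,3}; that leaves 1.
At row 3, column 4: row 3 has {1,3,4}; column 4 has {1,3}; that leaves 2.
At row 4, column 3: row 4 has {1,3}; column 3 has {1,3,4}; that leaves 2.
At row 4, column 4: row 4 has {1,2,3}; column 4 has {1,2,3}; that leaves 4.
At row 1, column 1: row 1 has {1,2,3}; column 1 has {1,2,3}; that leaves 4.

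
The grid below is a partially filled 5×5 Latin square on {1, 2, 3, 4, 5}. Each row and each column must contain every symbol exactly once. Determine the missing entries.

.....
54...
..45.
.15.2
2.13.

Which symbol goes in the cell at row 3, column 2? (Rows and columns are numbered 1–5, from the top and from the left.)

2

(r4,c4) = 4
(r5,c2) = 5
(r5,c5) = 4
(r4,c1) = 3
(r3,c1) = 1
(r3,c5) = 3
(r1,c1) = 4
(r2,c5) = 1
(r3,c2) = 2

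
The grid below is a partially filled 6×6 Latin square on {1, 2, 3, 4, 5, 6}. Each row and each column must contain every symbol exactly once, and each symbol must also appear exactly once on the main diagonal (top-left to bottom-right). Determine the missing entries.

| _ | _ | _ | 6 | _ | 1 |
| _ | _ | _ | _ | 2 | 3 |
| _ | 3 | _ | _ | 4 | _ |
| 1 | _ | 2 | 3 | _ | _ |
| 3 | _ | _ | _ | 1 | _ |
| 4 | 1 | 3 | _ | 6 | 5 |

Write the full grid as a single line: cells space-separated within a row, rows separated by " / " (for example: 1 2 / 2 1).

2 5 4 6 3 1 / 6 4 1 5 2 3 / 5 3 6 1 4 2 / 1 6 2 3 5 4 / 3 2 5 4 1 6 / 4 1 3 2 6 5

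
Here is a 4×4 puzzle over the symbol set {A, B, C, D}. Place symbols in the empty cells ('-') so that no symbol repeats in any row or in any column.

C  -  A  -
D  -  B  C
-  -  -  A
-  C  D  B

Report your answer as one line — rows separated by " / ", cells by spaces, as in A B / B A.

C B A D / D A B C / B D C A / A C D B

(r1,c4) = D
(r2,c2) = A
(r3,c1) = B
(r3,c2) = D
(r3,c3) = C
(r4,c1) = A
(r1,c2) = B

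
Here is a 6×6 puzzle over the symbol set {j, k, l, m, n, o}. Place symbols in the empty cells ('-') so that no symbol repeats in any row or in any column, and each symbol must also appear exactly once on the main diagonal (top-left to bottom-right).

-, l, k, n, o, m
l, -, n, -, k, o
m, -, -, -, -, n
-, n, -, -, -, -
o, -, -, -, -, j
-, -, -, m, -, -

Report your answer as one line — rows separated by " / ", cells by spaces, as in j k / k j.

(r1,c1) = j
(r2,c2) = m
(r2,c4) = j
(r4,c1) = k
(r4,c6) = l
(r5,c2) = k
(r5,c4) = l
(r5,c5) = n
(r6,c1) = n
(r6,c6) = k
(r4,c4) = o
(r5,c3) = m
(r3,c3) = l
(r3,c4) = k
(r3,c5) = j
(r4,c3) = j
(r4,c5) = m
(r6,c3) = o
(r6,c5) = l
(r3,c2) = o
(r6,c2) = j

j l k n o m / l m n j k o / m o l k j n / k n j o m l / o k m l n j / n j o m l k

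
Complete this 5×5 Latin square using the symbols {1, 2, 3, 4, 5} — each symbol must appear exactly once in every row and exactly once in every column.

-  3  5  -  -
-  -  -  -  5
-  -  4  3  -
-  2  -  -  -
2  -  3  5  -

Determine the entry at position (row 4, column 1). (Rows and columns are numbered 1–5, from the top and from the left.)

5

(r4,c3) = 1
(r4,c4) = 4
(r4,c5) = 3
(r2,c3) = 2
(r2,c4) = 1
(r4,c1) = 5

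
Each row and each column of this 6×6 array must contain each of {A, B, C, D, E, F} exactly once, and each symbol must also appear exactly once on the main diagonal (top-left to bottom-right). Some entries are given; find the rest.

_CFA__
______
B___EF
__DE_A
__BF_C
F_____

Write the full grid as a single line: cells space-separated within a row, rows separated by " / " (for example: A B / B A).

D C F A B E / A F E B C D / B A C D E F / C B D E F A / E D B F A C / F E A C D B

(r1,c1) = D
(r1,c5) = B
(r1,c6) = E
(r4,c1) = C
(r4,c5) = F
(r5,c5) = A
(r6,c6) = B
(r2,c2) = F
(r2,c6) = D
(r3,c3) = C
(r3,c4) = D
(r4,c2) = B
(r5,c1) = E
(r5,c2) = D
(r6,c4) = C
(r6,c5) = D
(r2,c1) = A
(r2,c3) = E
(r2,c4) = B
(r2,c5) = C
(r3,c2) = A
(r6,c2) = E
(r6,c3) = A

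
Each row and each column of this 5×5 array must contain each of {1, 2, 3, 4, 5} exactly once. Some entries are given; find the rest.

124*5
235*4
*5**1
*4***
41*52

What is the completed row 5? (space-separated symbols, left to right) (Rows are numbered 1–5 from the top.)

(r1,c4) = 3
(r2,c4) = 1
(r3,c1) = 3
(r3,c3) = 2
(r3,c4) = 4
(r4,c1) = 5
(r4,c4) = 2
(r4,c5) = 3
(r5,c3) = 3

4 1 3 5 2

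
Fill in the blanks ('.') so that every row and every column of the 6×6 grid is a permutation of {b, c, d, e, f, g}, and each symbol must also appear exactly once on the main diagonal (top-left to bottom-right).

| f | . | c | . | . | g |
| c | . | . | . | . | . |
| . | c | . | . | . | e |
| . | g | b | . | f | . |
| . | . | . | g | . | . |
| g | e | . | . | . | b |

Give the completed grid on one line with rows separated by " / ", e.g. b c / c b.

row 2 has {c}; column 2 has {c,e,g}; the diagonal has {b,f} — only d is left for (r2,c2).
row 2 has {c,d}; column 6 has {b,e,g} — only f is left for (r2,c6).
row 3 has {c,e}; column 3 has {b,c}; the diagonal has {b,d,f} — only g is left for (r3,c3).
row 1 has {c,f,g}; column 2 has {c,d,e,g} — only b is left for (r1,c2).
row 2 has {c,d,f}; column 3 has {b,c,g} — only e is left for (r2,c3).
row 2 has {c,d,e,f}; column 4 has {g} — only b is left for (r2,c4).
row 2 has {b,c,d,e,f}; column 5 has {f} — only g is left for (r2,c5).
row 5 has {g}; column 2 has {b,c,d,e,g} — only f is left for (r5,c2).
row 5 has {f,g}; column 3 has {b,c,e,g} — only d is left for (r5,c3).
row 5 has {d,f,g}; column 6 has {b,e,f,g} — only c is left for (r5,c6).
row 6 has {b,e,g}; column 3 has {b,c,d,e,g} — only f is left for (r6,c3).
row 4 has {b,f,g}; column 6 has {b,c,e,f,g} — only d is left for (r4,c6).
row 5 has {c,d,f,g}; column 5 has {f,g}; the diagonal has {b,d,f,g} — only e is left for (r5,c5).
row 1 has {b,c,f,g}; column 5 has {e,f,g} — only d is left for (r1,c5).
row 3 has {c,e,g}; column 5 has {d,e,f,g} — only b is left for (r3,c5).
row 4 has {b,d,f,g}; column 1 has {c,f,g} — only e is left for (r4,c1).
row 4 has {b,d,e,f,g}; column 4 has {b,g}; the diagonal has {b,d,e,f,g} — only c is left for (r4,c4).
row 5 has {c,d,e,f,g}; column 1 has {c,e,f,g} — only b is left for (r5,c1).
row 6 has {b,e,f,g}; column 4 has {b,c,g} — only d is left for (r6,c4).
row 6 has {b,d,e,f,g}; column 5 has {b,d,e,f,g} — only c is left for (r6,c5).
row 1 has {b,c,d,f,g}; column 4 has {b,c,d,g} — only e is left for (r1,c4).
row 3 has {b,c,e,g}; column 1 has {b,c,e,f,g} — only d is left for (r3,c1).
row 3 has {b,c,d,e,g}; column 4 has {b,c,d,e,g} — only f is left for (r3,c4).

f b c e d g / c d e b g f / d c g f b e / e g b c f d / b f d g e c / g e f d c b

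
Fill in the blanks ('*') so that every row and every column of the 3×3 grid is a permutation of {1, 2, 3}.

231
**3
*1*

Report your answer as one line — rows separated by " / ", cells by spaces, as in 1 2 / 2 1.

2 3 1 / 1 2 3 / 3 1 2

(r2,c1) = 1
(r2,c2) = 2
(r3,c1) = 3
(r3,c3) = 2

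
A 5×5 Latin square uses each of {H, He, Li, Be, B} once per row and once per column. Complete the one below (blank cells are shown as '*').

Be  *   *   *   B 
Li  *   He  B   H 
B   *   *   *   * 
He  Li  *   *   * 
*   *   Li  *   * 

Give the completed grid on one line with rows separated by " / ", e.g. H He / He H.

Be He H Li B / Li Be He B H / B H Be He Li / He Li B H Be / H B Li Be He

row 1 has {Be,B}; column 3 has {He,Li} — only H is left for (r1,c3).
row 2 has {H,He,Li,B}; column 2 has {Li} — only Be is left for (r2,c2).
row 3 has {B}; column 3 has {H,He,Li} — only Be is left for (r3,c3).
row 4 has {He,Li}; column 3 has {H,He,Li,Be} — only B is left for (r4,c3).
row 4 has {He,Li,B}; column 5 has {H,B} — only Be is left for (r4,c5).
row 5 has {Li}; column 1 has {He,Li,Be,B} — only H is left for (r5,c1).
row 5 has {H,Li}; column 5 has {H,Be,B} — only He is left for (r5,c5).
row 1 has {H,Be,B}; column 2 has {Li,Be} — only He is left for (r1,c2).
row 1 has {H,He,Be,B}; column 4 has {B} — only Li is left for (r1,c4).
row 3 has {Be,B}; column 2 has {He,Li,Be} — only H is left for (r3,c2).
row 3 has {H,Be,B}; column 4 has {Li,B} — only He is left for (r3,c4).
row 3 has {H,He,Be,B}; column 5 has {H,He,Be,B} — only Li is left for (r3,c5).
row 4 has {He,Li,Be,B}; column 4 has {He,Li,B} — only H is left for (r4,c4).
row 5 has {H,He,Li}; column 2 has {H,He,Li,Be} — only B is left for (r5,c2).
row 5 has {H,He,Li,B}; column 4 has {H,He,Li,B} — only Be is left for (r5,c4).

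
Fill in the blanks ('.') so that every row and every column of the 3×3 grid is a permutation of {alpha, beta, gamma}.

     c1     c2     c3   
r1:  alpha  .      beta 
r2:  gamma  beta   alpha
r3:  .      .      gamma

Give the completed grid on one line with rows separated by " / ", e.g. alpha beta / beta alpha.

Cell (r1,c2): row 1 has {alpha,beta}; column 2 has {beta} → gamma.
Cell (r3,c1): row 3 has {gamma}; column 1 has {alpha,gamma} → beta.
Cell (r3,c2): row 3 has {beta,gamma}; column 2 has {beta,gamma} → alpha.

alpha gamma beta / gamma beta alpha / beta alpha gamma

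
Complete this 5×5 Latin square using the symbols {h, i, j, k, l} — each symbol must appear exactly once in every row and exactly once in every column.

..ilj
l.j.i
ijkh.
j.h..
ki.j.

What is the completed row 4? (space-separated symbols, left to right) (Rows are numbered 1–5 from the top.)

(r1,c1) = h
(r1,c2) = k
(r2,c2) = h
(r2,c4) = k
(r3,c5) = l
(r4,c2) = l
(r4,c4) = i
(r4,c5) = k

j l h i k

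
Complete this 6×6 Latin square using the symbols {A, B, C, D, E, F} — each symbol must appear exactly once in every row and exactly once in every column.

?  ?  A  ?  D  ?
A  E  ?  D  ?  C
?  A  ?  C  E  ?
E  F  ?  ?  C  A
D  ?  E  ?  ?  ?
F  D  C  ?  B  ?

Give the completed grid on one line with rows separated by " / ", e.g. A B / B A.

C B A E D F / A E B D F C / B A F C E D / E F D B C A / D C E F A B / F D C A B E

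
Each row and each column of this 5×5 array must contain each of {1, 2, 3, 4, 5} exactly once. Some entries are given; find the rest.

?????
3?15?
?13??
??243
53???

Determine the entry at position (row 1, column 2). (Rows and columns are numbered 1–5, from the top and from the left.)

4

At row 3, column 4: row 3 has {1,3}; column 4 has {4,5}; that leaves 2.
At row 4, column 1: row 4 has {2,3,4}; column 1 has {3,5}; that leaves 1.
At row 4, column 2: row 4 has {1,2,3,4}; column 2 has {1,3}; that leaves 5.
At row 5, column 3: row 5 has {3,5}; column 3 has {1,2,3}; that leaves 4.
At row 5, column 4: row 5 has {3,4,5}; column 4 has {2,4,5}; that leaves 1.
At row 5, column 5: row 5 has {1,3,4,5}; column 5 has {3}; that leaves 2.
At row 1, column 3: row 1 is empty so far; column 3 has {1,2,3,4}; that leaves 5.
At row 1, column 4: row 1 has {5}; column 4 has {1,2,4,5}; that leaves 3.
At row 2, column 5: row 2 has {1,3,5}; column 5 has {2,3}; that leaves 4.
At row 3, column 1: row 3 has {1,2,3}; column 1 has {1,3,5}; that leaves 4.
At row 3, column 5: row 3 has {1,2,3,4}; column 5 has {2,3,4}; that leaves 5.
At row 1, column 1: row 1 has {3,5}; column 1 has {1,3,4,5}; that leaves 2.
At row 1, column 2: row 1 has {2,3,5}; column 2 has {1,3,5}; that leaves 4.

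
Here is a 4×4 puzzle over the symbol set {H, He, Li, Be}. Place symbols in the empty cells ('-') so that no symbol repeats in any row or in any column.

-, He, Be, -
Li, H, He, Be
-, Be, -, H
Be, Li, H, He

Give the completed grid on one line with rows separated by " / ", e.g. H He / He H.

H He Be Li / Li H He Be / He Be Li H / Be Li H He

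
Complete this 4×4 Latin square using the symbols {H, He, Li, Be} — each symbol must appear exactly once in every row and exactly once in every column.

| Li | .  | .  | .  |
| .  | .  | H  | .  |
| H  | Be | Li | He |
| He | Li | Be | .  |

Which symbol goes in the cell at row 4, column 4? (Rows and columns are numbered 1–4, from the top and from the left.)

Cell (r1,c3): row 1 has {Li}; column 3 has {H,Li,Be} → He.
Cell (r2,c1): row 2 has {H}; column 1 has {H,He,Li} → Be.
Cell (r2,c2): row 2 has {H,Be}; column 2 has {Li,Be} → He.
Cell (r2,c4): row 2 has {H,He,Be}; column 4 has {He} → Li.
Cell (r4,c4): row 4 has {He,Li,Be}; column 4 has {He,Li} → H.

H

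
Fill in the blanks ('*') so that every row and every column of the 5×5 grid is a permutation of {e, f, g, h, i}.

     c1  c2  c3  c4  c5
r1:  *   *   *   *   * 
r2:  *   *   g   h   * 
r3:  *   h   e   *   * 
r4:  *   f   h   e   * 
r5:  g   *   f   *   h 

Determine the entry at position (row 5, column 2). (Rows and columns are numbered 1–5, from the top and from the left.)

e

(r1,c3) = i
(r4,c1) = i
(r4,c5) = g
(r5,c4) = i
(r3,c1) = f
(r3,c4) = g
(r3,c5) = i
(r5,c2) = e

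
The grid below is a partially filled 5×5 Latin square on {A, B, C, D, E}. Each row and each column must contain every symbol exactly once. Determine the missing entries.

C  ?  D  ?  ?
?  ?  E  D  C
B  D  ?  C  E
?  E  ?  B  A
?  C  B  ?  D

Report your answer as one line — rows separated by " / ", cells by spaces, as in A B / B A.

Cell (r1,c5): row 1 has {C,D}; column 5 has {A,C,D,E} → B.
Cell (r2,c1): row 2 has {C,D,E}; column 1 has {B,C} → A.
Cell (r2,c2): row 2 has {A,C,D,E}; column 2 has {C,D,E} → B.
Cell (r3,c3): row 3 has {B,C,D,E}; column 3 has {B,D,E} → A.
Cell (r4,c1): row 4 has {A,B,E}; column 1 has {A,B,C} → D.
Cell (r4,c3): row 4 has {A,B,D,E}; column 3 has {A,B,D,E} → C.
Cell (r5,c1): row 5 has {B,C,D}; column 1 has {A,B,C,D} → E.
Cell (r5,c4): row 5 has {B,C,D,E}; column 4 has {B,C,D} → A.
Cell (r1,c2): row 1 has {B,C,D}; column 2 has {B,C,D,E} → A.
Cell (r1,c4): row 1 has {A,B,C,D}; column 4 has {A,B,C,D} → E.

C A D E B / A B E D C / B D A C E / D E C B A / E C B A D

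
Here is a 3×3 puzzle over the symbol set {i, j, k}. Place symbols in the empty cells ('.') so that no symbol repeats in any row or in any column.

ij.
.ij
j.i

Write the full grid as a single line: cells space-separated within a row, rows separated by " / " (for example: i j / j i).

i j k / k i j / j k i

row 1 has {i,j}; column 3 has {i,j} — only k is left for (r1,c3).
row 2 has {i,j}; column 1 has {i,j} — only k is left for (r2,c1).
row 3 has {i,j}; column 2 has {i,j} — only k is left for (r3,c2).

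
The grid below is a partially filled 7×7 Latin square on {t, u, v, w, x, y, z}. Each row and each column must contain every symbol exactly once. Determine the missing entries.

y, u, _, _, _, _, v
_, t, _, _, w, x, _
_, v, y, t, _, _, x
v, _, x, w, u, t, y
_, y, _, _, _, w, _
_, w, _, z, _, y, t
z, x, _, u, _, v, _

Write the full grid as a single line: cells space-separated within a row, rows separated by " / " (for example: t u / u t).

row 1 has {u,v,y}; column 4 has {t,u,w,z} — only x is left for (r1,c4).
row 1 has {u,v,x,y}; column 6 has {t,v,w,x,y} — only z is left for (r1,c6).
row 2 has {t,w,x}; column 1 has {v,y,z} — only u is left for (r2,c1).
row 2 has {t,u,w,x}; column 7 has {t,v,x,y} — only z is left for (r2,c7).
row 3 has {t,v,x,y}; column 1 has {u,v,y,z} — only w is left for (r3,c1).
row 3 has {t,v,w,x,y}; column 5 has {u,w} — only z is left for (r3,c5).
row 3 has {t,v,w,x,y,z}; column 6 has {t,v,w,x,y,z} — only u is left for (r3,c6).
row 4 has {t,u,v,w,x,y}; column 2 has {t,u,v,w,x,y} — only z is left for (r4,c2).
row 5 has {w,y}; column 4 has {t,u,w,x,z} — only v is left for (r5,c4).
row 5 has {v,w,y}; column 7 has {t,v,x,y,z} — only u is left for (r5,c7).
row 6 has {t,w,y,z}; column 1 has {u,v,w,y,z} — only x is left for (r6,c1).
row 6 has {t,w,x,y,z}; column 5 has {u,w,z} — only v is left for (r6,c5).
row 7 has {u,v,x,z}; column 7 has {t,u,v,x,y,z} — only w is left for (r7,c7).
row 1 has {u,v,x,y,z}; column 5 has {u,v,w,z} — only t is left for (r1,c5).
row 2 has {t,u,w,x,z}; column 3 has {x,y} — only v is left for (r2,c3).
row 2 has {t,u,v,w,x,z}; column 4 has {t,u,v,w,x,z} — only y is left for (r2,c4).
row 5 has {u,v,w,y}; column 1 has {u,v,w,x,y,z} — only t is left for (r5,c1).
row 5 has {t,u,v,w,y}; column 3 has {v,x,y} — only z is left for (r5,c3).
row 5 has {t,u,v,w,y,z}; column 5 has {t,u,v,w,z} — only x is left for (r5,c5).
row 6 has {t,v,w,x,y,z}; column 3 has {v,x,y,z} — only u is left for (r6,c3).
row 7 has {u,v,w,x,z}; column 3 has {u,v,x,y,z} — only t is left for (r7,c3).
row 7 has {t,u,v,w,x,z}; column 5 has {t,u,v,w,x,z} — only y is left for (r7,c5).
row 1 has {t,u,v,x,y,z}; column 3 has {t,u,v,x,y,z} — only w is left for (r1,c3).

y u w x t z v / u t v y w x z / w v y t z u x / v z x w u t y / t y z v x w u / x w u z v y t / z x t u y v w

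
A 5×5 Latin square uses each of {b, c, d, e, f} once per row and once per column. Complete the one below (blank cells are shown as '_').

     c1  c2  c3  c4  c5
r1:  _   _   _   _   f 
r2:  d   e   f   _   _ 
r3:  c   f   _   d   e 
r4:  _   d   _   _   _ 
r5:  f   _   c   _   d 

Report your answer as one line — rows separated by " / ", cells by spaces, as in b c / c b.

e c d b f / d e f c b / c f b d e / b d e f c / f b c e d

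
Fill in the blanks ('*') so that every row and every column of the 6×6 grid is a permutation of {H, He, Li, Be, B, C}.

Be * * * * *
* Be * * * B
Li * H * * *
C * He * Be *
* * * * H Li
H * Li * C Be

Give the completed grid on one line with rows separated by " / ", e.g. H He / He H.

Be H B Li He C / He Be C H Li B / Li C H Be B He / C Li He B Be H / B He Be C H Li / H B Li He C Be

(r2,c1) = He
(r2,c3) = C
(r2,c5) = Li
(r4,c6) = H
(r5,c1) = B
(r5,c3) = Be
(r1,c3) = B
(r1,c5) = He
(r1,c6) = C
(r2,c4) = H
(r3,c5) = B
(r3,c6) = He
(r1,c4) = Li
(r3,c2) = C
(r3,c4) = Be
(r4,c4) = B
(r5,c2) = He
(r5,c4) = C
(r6,c2) = B
(r6,c4) = He
(r1,c2) = H
(r4,c2) = Li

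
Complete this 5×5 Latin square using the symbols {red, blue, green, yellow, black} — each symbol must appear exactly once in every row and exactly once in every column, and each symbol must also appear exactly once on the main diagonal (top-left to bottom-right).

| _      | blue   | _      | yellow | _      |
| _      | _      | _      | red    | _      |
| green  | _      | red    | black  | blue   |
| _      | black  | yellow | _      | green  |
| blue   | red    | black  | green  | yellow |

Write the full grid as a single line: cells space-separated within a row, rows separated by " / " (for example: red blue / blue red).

(r1,c1): row 1 has {blue,yellow}; column 1 has {blue,green}; the diagonal has {red,yellow}, so it must be black.
(r1,c3): row 1 has {blue,yellow,black}; column 3 has {red,yellow,black}, so it must be green.
(r1,c5): row 1 has {blue,green,yellow,black}; column 5 has {blue,green,yellow}, so it must be red.
(r2,c1): row 2 has {red}; column 1 has {blue,green,black}, so it must be yellow.
(r2,c2): row 2 has {red,yellow}; column 2 has {red,blue,black}; the diagonal has {red,yellow,black}, so it must be green.
(r2,c3): row 2 has {red,green,yellow}; column 3 has {red,green,yellow,black}, so it must be blue.
(r2,c5): row 2 has {red,blue,green,yellow}; column 5 has {red,blue,green,yellow}, so it must be black.
(r3,c2): row 3 has {red,blue,green,black}; column 2 has {red,blue,green,black}, so it must be yellow.
(r4,c1): row 4 has {green,yellow,black}; column 1 has {blue,green,yellow,black}, so it must be red.
(r4,c4): row 4 has {red,green,yellow,black}; column 4 has {red,green,yellow,black}; the diagonal has {red,green,yellow,black}, so it must be blue.

black blue green yellow red / yellow green blue red black / green yellow red black blue / red black yellow blue green / blue red black green yellow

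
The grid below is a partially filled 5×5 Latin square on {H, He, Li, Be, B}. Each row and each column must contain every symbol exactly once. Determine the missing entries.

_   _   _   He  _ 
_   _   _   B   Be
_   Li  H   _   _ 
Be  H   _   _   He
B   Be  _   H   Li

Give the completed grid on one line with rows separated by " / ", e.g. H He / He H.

Li B Be He H / H He Li B Be / He Li H Be B / Be H B Li He / B Be He H Li

(r1,c2) = B
(r1,c5) = H
(r2,c2) = He
(r2,c3) = Li
(r3,c1) = He
(r3,c4) = Be
(r3,c5) = B
(r4,c3) = B
(r4,c4) = Li
(r5,c3) = He
(r1,c1) = Li
(r1,c3) = Be
(r2,c1) = H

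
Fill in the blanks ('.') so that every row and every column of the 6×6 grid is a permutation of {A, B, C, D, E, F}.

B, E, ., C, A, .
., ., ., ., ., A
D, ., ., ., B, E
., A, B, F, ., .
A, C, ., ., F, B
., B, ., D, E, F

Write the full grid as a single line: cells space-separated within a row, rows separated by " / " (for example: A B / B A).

B E F C A D / F D E B C A / D F C A B E / E A B F D C / A C D E F B / C B A D E F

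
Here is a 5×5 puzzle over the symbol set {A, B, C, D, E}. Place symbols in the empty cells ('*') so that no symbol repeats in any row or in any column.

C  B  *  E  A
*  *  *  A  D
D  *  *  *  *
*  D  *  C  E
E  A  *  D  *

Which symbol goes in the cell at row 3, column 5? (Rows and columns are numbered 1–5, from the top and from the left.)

(r1,c3) = D
(r2,c1) = B
(r3,c4) = B
(r3,c5) = C

C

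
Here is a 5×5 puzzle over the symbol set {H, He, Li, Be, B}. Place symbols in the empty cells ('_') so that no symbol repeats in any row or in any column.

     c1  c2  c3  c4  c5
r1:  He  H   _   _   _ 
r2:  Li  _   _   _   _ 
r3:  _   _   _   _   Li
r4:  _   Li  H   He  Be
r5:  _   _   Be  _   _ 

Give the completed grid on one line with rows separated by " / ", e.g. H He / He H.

He H Li Be B / Li Be He B H / Be He B H Li / B Li H He Be / H B Be Li He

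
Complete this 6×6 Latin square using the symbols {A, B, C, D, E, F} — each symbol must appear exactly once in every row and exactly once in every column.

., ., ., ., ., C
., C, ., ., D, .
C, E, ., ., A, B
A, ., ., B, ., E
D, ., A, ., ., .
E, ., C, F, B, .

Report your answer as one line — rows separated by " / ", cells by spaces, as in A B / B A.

(r3,c4) = D
(r5,c6) = F
(r2,c6) = A
(r3,c3) = F
(r4,c3) = D
(r5,c2) = B
(r6,c6) = D
(r2,c4) = E
(r4,c2) = F
(r4,c5) = C
(r5,c4) = C
(r5,c5) = E
(r6,c2) = A
(r1,c2) = D
(r1,c4) = A
(r1,c5) = F
(r2,c3) = B
(r1,c1) = B
(r1,c3) = E
(r2,c1) = F

B D E A F C / F C B E D A / C E F D A B / A F D B C E / D B A C E F / E A C F B D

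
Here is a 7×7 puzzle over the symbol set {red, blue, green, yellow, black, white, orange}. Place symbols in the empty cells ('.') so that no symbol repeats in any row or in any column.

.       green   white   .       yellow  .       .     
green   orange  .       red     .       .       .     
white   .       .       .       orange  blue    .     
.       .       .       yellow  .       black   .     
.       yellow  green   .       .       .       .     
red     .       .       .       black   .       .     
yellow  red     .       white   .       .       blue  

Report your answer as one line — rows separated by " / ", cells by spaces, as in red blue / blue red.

black green white blue yellow red orange / green orange blue red white yellow black / white black red green orange blue yellow / blue white orange yellow red black green / orange yellow green black blue white red / red blue yellow orange black green white / yellow red black white green orange blue

(r3,c2) = black
(r3,c4) = green
(r7,c5) = green
(r7,c6) = orange
(r1,c6) = red
(r5,c6) = white
(r7,c3) = black
(r2,c6) = yellow
(r6,c6) = green
(r2,c3) = blue
(r2,c5) = white
(r2,c7) = black
(r1,c7) = orange
(r5,c7) = red
(r3,c7) = yellow
(r5,c5) = blue
(r6,c7) = white
(r3,c3) = red
(r4,c3) = orange
(r4,c5) = red
(r4,c7) = green
(r6,c2) = blue
(r6,c3) = yellow
(r6,c4) = orange
(r4,c1) = blue
(r4,c2) = white
(r5,c4) = black
(r1,c1) = black
(r1,c4) = blue
(r5,c1) = orange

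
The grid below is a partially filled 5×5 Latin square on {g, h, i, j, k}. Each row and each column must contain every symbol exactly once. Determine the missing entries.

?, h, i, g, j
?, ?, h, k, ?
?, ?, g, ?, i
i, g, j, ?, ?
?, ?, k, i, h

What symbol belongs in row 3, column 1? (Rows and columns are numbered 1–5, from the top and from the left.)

row 1 has {g,h,i,j}; column 1 has {i} — only k is left for (r1,c1).
row 2 has {h,k}; column 5 has {h,i,j} — only g is left for (r2,c5).
row 4 has {g,i,j}; column 4 has {g,i,k} — only h is left for (r4,c4).
row 4 has {g,h,i,j}; column 5 has {g,h,i,j} — only k is left for (r4,c5).
row 5 has {h,i,k}; column 2 has {g,h} — only j is left for (r5,c2).
row 2 has {g,h,k}; column 1 has {i,k} — only j is left for (r2,c1).
row 2 has {g,h,j,k}; column 2 has {g,h,j} — only i is left for (r2,c2).
row 3 has {g,i}; column 1 has {i,j,k} — only h is left for (r3,c1).

h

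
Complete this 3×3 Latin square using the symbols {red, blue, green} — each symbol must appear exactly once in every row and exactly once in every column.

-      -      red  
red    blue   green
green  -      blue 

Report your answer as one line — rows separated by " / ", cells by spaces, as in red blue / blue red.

blue green red / red blue green / green red blue

(r1,c1) = blue
(r1,c2) = green
(r3,c2) = red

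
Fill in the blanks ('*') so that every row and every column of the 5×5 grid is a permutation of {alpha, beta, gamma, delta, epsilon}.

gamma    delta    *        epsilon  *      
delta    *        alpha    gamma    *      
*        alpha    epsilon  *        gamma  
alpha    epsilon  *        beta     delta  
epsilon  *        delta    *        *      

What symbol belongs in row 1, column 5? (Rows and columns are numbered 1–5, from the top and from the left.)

(r1,c3) = beta
(r1,c5) = alpha

alpha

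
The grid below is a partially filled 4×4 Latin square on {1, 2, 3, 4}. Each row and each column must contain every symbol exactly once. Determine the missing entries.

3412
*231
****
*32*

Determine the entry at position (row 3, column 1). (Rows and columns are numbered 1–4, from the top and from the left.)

At row 2, column 1: row 2 has {1,2,3}; column 1 has {3}; that leaves 4.
At row 3, column 2: row 3 is empty so far; column 2 has {2,3,4}; that leaves 1.
At row 3, column 3: row 3 has {1}; column 3 has {1,2,3}; that leaves 4.
At row 3, column 4: row 3 has {1,4}; column 4 has {1,2}; that leaves 3.
At row 4, column 1: row 4 has {2,3}; column 1 has {3,4}; that leaves 1.
At row 4, column 4: row 4 has {1,2,3}; column 4 has {1,2,3}; that leaves 4.
At row 3, column 1: row 3 has {1,3,4}; column 1 has {1,3,4}; that leaves 2.

2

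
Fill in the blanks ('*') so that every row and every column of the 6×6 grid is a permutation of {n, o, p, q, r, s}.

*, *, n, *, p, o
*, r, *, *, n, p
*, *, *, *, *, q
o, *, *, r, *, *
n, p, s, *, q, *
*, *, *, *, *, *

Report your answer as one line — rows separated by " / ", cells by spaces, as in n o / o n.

r s n q p o / q r o s n p / s n r p o q / o q p r s n / n p s o q r / p o q n r s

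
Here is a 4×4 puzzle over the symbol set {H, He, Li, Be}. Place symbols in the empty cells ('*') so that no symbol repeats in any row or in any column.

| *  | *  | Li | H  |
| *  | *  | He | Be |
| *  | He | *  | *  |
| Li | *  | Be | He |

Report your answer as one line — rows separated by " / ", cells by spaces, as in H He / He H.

He Be Li H / H Li He Be / Be He H Li / Li H Be He

(r1,c2) = Be
(r2,c1) = H
(r2,c2) = Li
(r3,c1) = Be
(r3,c3) = H
(r3,c4) = Li
(r4,c2) = H
(r1,c1) = He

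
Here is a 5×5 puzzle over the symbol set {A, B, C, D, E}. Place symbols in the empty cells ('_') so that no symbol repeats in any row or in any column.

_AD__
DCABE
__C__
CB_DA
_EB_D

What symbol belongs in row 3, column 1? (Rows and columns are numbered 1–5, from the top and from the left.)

At row 3, column 2: row 3 has {C}; column 2 has {A,B,C,E}; that leaves D.
At row 3, column 5: row 3 has {C,D}; column 5 has {A,D,E}; that leaves B.
At row 4, column 3: row 4 has {A,B,C,D}; column 3 has {A,B,C,D}; that leaves E.
At row 5, column 1: row 5 has {B,D,E}; column 1 has {C,D}; that leaves A.
At row 5, column 4: row 5 has {A,B,D,E}; column 4 has {B,D}; that leaves C.
At row 1, column 4: row 1 has {A,D}; column 4 has {B,C,D}; that leaves E.
At row 1, column 5: row 1 has {A,D,E}; column 5 has {A,B,D,E}; that leaves C.
At row 3, column 1: row 3 has {B,C,D}; column 1 has {A,C,D}; that leaves E.

E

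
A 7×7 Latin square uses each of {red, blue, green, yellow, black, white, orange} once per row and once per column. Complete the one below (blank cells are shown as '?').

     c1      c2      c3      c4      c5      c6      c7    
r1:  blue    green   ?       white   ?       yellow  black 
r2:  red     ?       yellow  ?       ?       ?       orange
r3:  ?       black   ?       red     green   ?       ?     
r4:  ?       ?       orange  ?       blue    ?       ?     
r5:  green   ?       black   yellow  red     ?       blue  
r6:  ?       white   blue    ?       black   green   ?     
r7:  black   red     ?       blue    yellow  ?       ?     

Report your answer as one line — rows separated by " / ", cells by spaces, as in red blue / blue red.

(r1,c3) = red
(r1,c5) = orange
(r2,c2) = blue
(r2,c5) = white
(r2,c6) = black
(r3,c3) = white
(r3,c7) = yellow
(r4,c2) = yellow
(r5,c2) = orange
(r5,c6) = white
(r6,c4) = orange
(r6,c7) = red
(r7,c3) = green
(r7,c6) = orange
(r7,c7) = white
(r2,c4) = green
(r3,c1) = orange
(r3,c6) = blue
(r4,c1) = white
(r4,c4) = black
(r4,c6) = red
(r4,c7) = green
(r6,c1) = yellow

blue green red white orange yellow black / red blue yellow green white black orange / orange black white red green blue yellow / white yellow orange black blue red green / green orange black yellow red white blue / yellow white blue orange black green red / black red green blue yellow orange white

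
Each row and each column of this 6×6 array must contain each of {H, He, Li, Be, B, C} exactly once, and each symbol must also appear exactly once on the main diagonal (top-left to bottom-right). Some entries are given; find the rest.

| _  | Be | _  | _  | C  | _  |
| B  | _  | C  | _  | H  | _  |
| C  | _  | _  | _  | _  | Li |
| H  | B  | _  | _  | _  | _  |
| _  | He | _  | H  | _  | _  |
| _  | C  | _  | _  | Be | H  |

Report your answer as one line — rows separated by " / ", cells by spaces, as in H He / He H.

He Be H Li C B / B Li C Be H He / C H Be B He Li / H B He C Li Be / Be He Li H B C / Li C B He Be H

At row 2, column 2: row 2 has {H,B,C}; column 2 has {He,Be,B,C}; the diagonal has {H}; that leaves Li.
At row 3, column 2: row 3 has {Li,C}; column 2 has {He,Li,Be,B,C}; that leaves H.
At row 5, column 5: row 5 has {H,He}; column 5 has {H,Be,C}; the diagonal has {H,Li}; that leaves B.
At row 1, column 1: row 1 has {Be,C}; column 1 has {H,B,C}; the diagonal has {H,Li,B}; that leaves He.
At row 1, column 6: row 1 has {He,Be,C}; column 6 has {H,Li}; that leaves B.
At row 3, column 3: row 3 has {H,Li,C}; column 3 has {C}; the diagonal has {H,He,Li,B}; that leaves Be.
At row 3, column 5: row 3 has {H,Li,Be,C}; column 5 has {H,Be,B,C}; that leaves He.
At row 4, column 4: row 4 has {H,B}; column 4 has {H}; the diagonal has {H,He,Li,Be,B}; that leaves C.
At row 4, column 5: row 4 has {H,B,C}; column 5 has {H,He,Be,B,C}; that leaves Li.
At row 5, column 3: row 5 has {H,He,B}; column 3 has {Be,C}; that leaves Li.
At row 6, column 1: row 6 has {H,Be,C}; column 1 has {H,He,B,C}; that leaves Li.
At row 1, column 3: row 1 has {He,Be,B,C}; column 3 has {Li,Be,C}; that leaves H.
At row 1, column 4: row 1 has {H,He,Be,B,C}; column 4 has {H,C}; that leaves Li.
At row 3, column 4: row 3 has {H,He,Li,Be,C}; column 4 has {H,Li,C}; that leaves B.
At row 4, column 3: row 4 has {H,Li,B,C}; column 3 has {H,Li,Be,C}; that leaves He.
At row 4, column 6: row 4 has {H,He,Li,B,C}; column 6 has {H,Li,B}; that leaves Be.
At row 5, column 1: row 5 has {H,He,Li,B}; column 1 has {H,He,Li,B,C}; that leaves Be.
At row 5, column 6: row 5 has {H,He,Li,Be,B}; column 6 has {H,Li,Be,B}; that leaves C.
At row 6, column 3: row 6 has {H,Li,Be,C}; column 3 has {H,He,Li,Be,C}; that leaves B.
At row 6, column 4: row 6 has {H,Li,Be,B,C}; column 4 has {H,Li,B,C}; that leaves He.
At row 2, column 4: row 2 has {H,Li,B,C}; column 4 has {H,He,Li,B,C}; that leaves Be.
At row 2, column 6: row 2 has {H,Li,Be,B,C}; column 6 has {H,Li,Be,B,C}; that leaves He.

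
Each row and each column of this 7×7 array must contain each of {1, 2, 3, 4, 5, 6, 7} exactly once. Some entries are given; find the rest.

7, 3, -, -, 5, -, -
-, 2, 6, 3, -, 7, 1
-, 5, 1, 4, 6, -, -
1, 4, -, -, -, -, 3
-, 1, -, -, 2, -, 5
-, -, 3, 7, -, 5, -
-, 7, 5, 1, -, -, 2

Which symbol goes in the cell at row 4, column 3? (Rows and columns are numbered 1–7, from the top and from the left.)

2

Cell (r2,c5): row 2 has {1,2,3,6,7}; column 5 has {2,5,6} → 4.
Cell (r3,c7): row 3 has {1,4,5,6}; column 7 has {1,2,3,5} → 7.
Cell (r4,c5): row 4 has {1,3,4}; column 5 has {2,4,5,6} → 7.
Cell (r5,c4): row 5 has {1,2,5}; column 4 has {1,3,4,7} → 6.
Cell (r6,c2): row 6 has {3,5,7}; column 2 has {1,2,3,4,5,7} → 6.
Cell (r6,c5): row 6 has {3,5,6,7}; column 5 has {2,4,5,6,7} → 1.
Cell (r6,c7): row 6 has {1,3,5,6,7}; column 7 has {1,2,3,5,7} → 4.
Cell (r7,c5): row 7 has {1,2,5,7}; column 5 has {1,2,4,5,6,7} → 3.
Cell (r1,c4): row 1 has {3,5,7}; column 4 has {1,3,4,6,7} → 2.
Cell (r1,c7): row 1 has {2,3,5,7}; column 7 has {1,2,3,4,5,7} → 6.
Cell (r2,c1): row 2 has {1,2,3,4,6,7}; column 1 has {1,7} → 5.
Cell (r4,c3): row 4 has {1,3,4,7}; column 3 has {1,3,5,6} → 2.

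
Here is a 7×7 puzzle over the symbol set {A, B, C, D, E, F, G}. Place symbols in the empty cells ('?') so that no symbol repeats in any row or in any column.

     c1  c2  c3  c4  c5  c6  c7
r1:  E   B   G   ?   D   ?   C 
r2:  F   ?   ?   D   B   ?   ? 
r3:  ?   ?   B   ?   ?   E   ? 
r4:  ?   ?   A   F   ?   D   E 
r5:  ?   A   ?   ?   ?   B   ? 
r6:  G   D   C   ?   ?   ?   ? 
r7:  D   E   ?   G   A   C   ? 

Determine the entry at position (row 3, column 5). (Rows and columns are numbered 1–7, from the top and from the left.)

G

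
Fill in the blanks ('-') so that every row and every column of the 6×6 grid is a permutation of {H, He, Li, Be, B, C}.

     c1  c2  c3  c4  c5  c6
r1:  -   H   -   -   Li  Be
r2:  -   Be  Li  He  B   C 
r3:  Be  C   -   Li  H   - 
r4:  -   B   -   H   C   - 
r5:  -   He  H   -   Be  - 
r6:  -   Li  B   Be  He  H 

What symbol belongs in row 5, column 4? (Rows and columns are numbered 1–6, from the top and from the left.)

C

(r2,c1): row 2 has {He,Li,Be,B,C}; column 1 has {Be}, so it must be H.
(r3,c3): row 3 has {H,Li,Be,C}; column 3 has {H,Li,B}, so it must be He.
(r3,c6): row 3 has {H,He,Li,Be,C}; column 6 has {H,Be,C}, so it must be B.
(r4,c3): row 4 has {H,B,C}; column 3 has {H,He,Li,B}, so it must be Be.
(r5,c6): row 5 has {H,He,Be}; column 6 has {H,Be,B,C}, so it must be Li.
(r6,c1): row 6 has {H,He,Li,Be,B}; column 1 has {H,Be}, so it must be C.
(r1,c3): row 1 has {H,Li,Be}; column 3 has {H,He,Li,Be,B}, so it must be C.
(r1,c4): row 1 has {H,Li,Be,C}; column 4 has {H,He,Li,Be}, so it must be B.
(r4,c6): row 4 has {H,Be,B,C}; column 6 has {H,Li,Be,B,C}, so it must be He.
(r5,c1): row 5 has {H,He,Li,Be}; column 1 has {H,Be,C}, so it must be B.
(r5,c4): row 5 has {H,He,Li,Be,B}; column 4 has {H,He,Li,Be,B}, so it must be C.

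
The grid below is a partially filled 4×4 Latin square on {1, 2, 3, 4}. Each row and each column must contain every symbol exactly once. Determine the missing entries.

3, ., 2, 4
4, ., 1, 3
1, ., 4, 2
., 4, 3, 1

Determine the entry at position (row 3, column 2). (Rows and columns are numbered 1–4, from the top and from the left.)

3

(r1,c2) = 1
(r2,c2) = 2
(r3,c2) = 3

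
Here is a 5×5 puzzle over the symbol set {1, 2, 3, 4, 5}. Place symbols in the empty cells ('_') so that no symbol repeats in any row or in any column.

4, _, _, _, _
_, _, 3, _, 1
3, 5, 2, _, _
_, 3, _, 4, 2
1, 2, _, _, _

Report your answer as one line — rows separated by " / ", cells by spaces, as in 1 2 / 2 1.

4 1 5 2 3 / 2 4 3 5 1 / 3 5 2 1 4 / 5 3 1 4 2 / 1 2 4 3 5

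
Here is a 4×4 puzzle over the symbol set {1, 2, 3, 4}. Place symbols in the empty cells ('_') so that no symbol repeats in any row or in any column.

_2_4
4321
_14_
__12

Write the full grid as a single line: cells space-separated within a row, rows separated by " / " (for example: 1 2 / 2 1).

At row 1, column 3: row 1 has {2,4}; column 3 has {1,2,4}; that leaves 3.
At row 3, column 4: row 3 has {1,4}; column 4 has {1,2,4}; that leaves 3.
At row 4, column 1: row 4 has {1,2}; column 1 has {4}; that leaves 3.
At row 4, column 2: row 4 has {1,2,3}; column 2 has {1,2,3}; that leaves 4.
At row 1, column 1: row 1 has {2,3,4}; column 1 has {3,4}; that leaves 1.
At row 3, column 1: row 3 has {1,3,4}; column 1 has {1,3,4}; that leaves 2.

1 2 3 4 / 4 3 2 1 / 2 1 4 3 / 3 4 1 2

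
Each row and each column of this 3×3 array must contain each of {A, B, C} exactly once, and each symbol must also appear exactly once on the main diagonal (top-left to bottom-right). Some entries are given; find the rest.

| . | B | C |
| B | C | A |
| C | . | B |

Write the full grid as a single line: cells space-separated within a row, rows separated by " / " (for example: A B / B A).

row 1 has {B,C}; column 1 has {B,C}; the diagonal has {B,C} — only A is left for (r1,c1).
row 3 has {B,C}; column 2 has {B,C} — only A is left for (r3,c2).

A B C / B C A / C A B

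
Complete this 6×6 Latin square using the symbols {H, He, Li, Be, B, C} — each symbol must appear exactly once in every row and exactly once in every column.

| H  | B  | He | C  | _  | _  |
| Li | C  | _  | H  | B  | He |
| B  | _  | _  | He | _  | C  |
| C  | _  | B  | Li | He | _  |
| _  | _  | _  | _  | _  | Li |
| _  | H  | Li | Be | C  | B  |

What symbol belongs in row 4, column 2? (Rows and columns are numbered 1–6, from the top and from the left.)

Be

(r1,c6) = Be
(r2,c3) = Be
(r3,c3) = H
(r4,c2) = Be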